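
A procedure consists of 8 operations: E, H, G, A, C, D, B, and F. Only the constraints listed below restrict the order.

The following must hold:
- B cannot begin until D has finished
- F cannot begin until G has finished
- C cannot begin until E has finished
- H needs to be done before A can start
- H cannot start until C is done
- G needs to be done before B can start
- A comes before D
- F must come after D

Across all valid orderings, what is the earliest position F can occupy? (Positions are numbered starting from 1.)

The operations that are forced before F, directly or transitively, are E, H, G, A, C, D. That's 6 operations.
With 6 mandatory predecessors, the earliest F can sit is position 6+1 = 7, and placing just those 6 first achieves it.

7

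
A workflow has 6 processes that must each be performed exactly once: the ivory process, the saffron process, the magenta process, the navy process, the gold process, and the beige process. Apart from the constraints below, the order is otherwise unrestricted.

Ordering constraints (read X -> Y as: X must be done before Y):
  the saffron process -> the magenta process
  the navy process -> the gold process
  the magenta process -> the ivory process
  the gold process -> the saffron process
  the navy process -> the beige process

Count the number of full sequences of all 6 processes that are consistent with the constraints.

Only the navy process has no prerequisites, so it must go first.
Systematically extending each partial ordering one process at a time and counting, there are 5 complete orderings.

5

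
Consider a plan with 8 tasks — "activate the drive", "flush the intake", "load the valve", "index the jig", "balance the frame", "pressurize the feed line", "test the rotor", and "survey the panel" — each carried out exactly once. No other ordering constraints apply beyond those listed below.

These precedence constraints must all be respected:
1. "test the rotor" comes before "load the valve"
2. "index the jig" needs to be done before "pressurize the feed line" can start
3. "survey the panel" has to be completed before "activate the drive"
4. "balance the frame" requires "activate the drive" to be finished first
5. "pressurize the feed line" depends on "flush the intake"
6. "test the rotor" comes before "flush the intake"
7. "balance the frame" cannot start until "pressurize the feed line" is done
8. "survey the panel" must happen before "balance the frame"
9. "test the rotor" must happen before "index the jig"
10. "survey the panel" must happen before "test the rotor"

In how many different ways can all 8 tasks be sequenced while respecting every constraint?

58

"survey the panel" is the only task with nothing required before it, so every ordering starts there.
Enumerating by repeatedly choosing an available task (one whose prerequisites are all placed) gives 58 distinct complete orderings.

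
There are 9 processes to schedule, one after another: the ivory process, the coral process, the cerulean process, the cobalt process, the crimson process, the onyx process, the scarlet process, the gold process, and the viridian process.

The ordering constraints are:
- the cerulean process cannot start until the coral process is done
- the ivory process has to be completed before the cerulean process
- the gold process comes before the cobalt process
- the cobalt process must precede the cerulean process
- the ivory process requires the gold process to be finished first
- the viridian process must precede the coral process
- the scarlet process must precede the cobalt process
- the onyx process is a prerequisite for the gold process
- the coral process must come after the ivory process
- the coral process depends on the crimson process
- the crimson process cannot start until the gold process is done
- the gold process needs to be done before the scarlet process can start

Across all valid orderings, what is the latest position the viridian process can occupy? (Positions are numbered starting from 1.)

The processes that are forced after the viridian process, directly or by a chain of constraints, are the coral process, the cerulean process. That's 2 processes.
With 2 mandatory successors out of 9 processes total, the latest slot for the viridian process is 9−2 = 7, and it's reachable by doing all non-successors before the viridian process.

7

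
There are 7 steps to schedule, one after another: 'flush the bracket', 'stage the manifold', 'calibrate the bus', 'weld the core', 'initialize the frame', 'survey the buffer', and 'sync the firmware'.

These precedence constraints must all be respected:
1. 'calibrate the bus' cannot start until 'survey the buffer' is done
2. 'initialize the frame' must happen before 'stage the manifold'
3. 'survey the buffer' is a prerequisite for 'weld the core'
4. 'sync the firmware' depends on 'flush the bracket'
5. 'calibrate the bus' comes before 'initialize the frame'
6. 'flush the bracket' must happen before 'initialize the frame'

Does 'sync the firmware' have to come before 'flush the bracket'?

There is a chain 'flush the bracket' → 'sync the firmware', which puts 'flush the bracket' before 'sync the firmware'.
So 'sync the firmware' never precedes 'flush the bracket'.

No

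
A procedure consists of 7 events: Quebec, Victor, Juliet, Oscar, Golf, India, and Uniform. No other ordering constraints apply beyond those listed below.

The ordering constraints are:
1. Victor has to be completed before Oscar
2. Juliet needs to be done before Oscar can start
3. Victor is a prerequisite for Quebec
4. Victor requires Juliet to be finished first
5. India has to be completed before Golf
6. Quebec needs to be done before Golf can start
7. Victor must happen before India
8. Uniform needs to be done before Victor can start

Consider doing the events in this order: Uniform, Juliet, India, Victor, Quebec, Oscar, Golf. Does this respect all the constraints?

No

In the proposed order, India appears before Victor.
That contradicts the constraint that Victor must precede India.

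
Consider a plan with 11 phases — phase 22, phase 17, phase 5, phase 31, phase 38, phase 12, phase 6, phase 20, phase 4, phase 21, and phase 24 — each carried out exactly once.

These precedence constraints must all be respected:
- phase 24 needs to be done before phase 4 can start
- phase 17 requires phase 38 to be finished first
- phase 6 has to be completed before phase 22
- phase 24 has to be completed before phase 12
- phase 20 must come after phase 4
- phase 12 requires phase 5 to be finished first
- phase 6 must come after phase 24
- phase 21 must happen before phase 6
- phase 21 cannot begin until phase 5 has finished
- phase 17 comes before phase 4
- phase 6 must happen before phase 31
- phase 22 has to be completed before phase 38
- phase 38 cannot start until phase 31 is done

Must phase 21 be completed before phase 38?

Tracing the constraints gives a chain: phase 21 → phase 6 → phase 22 → phase 38.
That forces phase 21 before phase 38 in every valid schedule.

Yes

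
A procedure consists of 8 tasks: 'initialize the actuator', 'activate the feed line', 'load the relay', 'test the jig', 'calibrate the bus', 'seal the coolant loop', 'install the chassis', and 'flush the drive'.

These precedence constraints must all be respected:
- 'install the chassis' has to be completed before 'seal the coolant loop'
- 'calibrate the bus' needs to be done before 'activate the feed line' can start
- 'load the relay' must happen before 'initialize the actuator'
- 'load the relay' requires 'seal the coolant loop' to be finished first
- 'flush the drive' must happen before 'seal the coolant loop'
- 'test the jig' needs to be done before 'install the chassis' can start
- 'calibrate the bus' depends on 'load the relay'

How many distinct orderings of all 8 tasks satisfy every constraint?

The tasks with no prerequisites are 'test the jig', 'flush the drive'; any of them can be placed first.
Systematically extending each partial ordering one task at a time and counting, there are 9 complete orderings.

9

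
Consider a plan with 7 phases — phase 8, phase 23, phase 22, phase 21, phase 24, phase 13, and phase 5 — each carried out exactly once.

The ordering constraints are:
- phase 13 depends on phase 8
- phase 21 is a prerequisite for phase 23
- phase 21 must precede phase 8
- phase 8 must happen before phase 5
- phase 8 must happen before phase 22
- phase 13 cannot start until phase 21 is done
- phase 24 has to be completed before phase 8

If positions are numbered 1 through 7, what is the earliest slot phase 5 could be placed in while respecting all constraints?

The phases that are forced before phase 5, directly or transitively, are phase 8, phase 21, phase 24. That's 3 phases.
With 3 mandatory predecessors, the earliest phase 5 can sit is position 3+1 = 4, and placing just those 3 first achieves it.

4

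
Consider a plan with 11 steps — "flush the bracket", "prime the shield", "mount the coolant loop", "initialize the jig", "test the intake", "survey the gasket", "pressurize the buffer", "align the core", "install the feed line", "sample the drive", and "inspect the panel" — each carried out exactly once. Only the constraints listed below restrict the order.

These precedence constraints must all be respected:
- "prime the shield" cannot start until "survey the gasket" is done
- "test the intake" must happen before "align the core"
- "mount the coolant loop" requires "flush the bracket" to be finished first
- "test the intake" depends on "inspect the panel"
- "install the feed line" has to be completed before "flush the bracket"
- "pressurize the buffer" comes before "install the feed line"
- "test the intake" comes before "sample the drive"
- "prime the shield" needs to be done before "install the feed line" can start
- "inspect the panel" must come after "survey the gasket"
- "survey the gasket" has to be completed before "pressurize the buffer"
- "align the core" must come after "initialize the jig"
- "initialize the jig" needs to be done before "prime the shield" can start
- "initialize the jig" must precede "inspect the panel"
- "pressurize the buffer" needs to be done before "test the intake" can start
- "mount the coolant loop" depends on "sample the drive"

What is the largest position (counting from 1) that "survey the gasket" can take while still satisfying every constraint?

2

The steps that are forced after "survey the gasket", directly or by a chain of constraints, are "flush the bracket", "prime the shield", "mount the coolant loop", "test the intake", "pressurize the buffer", "align the core", "install the feed line", "sample the drive", "inspect the panel". That's 9 steps.
So at least 9 steps follow "survey the gasket", putting "survey the gasket" no later than position 2. That position is achievable by scheduling everything else first.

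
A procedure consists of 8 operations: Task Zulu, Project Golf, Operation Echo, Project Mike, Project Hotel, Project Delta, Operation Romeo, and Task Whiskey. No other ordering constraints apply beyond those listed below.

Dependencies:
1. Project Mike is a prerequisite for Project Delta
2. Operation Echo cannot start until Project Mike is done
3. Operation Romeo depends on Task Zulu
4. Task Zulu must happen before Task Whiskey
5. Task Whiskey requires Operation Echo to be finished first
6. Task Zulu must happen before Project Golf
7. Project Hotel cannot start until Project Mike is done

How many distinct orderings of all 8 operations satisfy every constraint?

1260

2 operations have no prerequisites (Task Zulu, Project Mike), so any of them could come first.
Enumerating by repeatedly choosing an available operation (one whose prerequisites are all placed) gives 1260 distinct complete orderings.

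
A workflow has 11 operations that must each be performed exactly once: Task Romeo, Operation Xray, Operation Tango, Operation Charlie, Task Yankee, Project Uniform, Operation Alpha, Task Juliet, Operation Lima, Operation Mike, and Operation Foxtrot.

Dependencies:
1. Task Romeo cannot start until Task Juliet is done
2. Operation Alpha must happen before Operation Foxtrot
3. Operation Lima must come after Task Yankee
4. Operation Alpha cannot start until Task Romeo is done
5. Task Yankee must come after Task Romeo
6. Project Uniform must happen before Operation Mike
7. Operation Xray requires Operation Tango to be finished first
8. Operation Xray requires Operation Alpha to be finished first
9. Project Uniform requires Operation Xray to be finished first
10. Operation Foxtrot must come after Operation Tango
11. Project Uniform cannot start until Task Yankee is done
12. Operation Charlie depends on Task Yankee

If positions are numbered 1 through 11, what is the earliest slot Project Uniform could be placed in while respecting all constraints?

7

Every operation that must precede Project Uniform has to come before it. Tracing all chains that end at Project Uniform, those operations are: Task Romeo, Operation Xray, Operation Tango, Task Yankee, Operation Alpha, Task Juliet — 6 in total.
So at minimum 6 operations come before Project Uniform, putting Project Uniform no earlier than position 7. That position is achievable by scheduling exactly those predecessors first.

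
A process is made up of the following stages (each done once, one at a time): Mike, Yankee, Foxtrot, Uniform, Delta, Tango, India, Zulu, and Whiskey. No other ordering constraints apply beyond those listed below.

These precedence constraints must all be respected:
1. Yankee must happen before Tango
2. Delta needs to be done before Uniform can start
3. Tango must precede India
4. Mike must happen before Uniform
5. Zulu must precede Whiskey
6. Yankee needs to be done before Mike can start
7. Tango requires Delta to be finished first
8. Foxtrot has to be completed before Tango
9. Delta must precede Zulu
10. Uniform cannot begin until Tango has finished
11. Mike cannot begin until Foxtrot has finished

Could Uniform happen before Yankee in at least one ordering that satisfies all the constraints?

No

Following Yankee → Mike → Uniform, Yankee must precede Uniform in every valid ordering.
So no valid ordering can have Uniform before Yankee.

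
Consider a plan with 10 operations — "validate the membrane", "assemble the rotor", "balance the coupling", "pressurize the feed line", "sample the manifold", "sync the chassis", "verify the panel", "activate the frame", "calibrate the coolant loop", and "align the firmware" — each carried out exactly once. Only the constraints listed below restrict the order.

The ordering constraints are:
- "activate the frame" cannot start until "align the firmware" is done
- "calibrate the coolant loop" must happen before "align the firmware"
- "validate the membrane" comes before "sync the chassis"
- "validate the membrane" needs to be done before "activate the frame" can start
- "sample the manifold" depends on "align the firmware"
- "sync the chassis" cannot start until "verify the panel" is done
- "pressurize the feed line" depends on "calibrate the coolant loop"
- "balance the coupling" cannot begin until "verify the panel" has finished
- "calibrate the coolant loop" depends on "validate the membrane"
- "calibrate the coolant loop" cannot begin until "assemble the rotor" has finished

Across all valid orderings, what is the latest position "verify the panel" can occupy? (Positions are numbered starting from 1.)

8

Every operation that must follow "verify the panel" has to come after it. Tracing all chains starting from "verify the panel", those operations are: "balance the coupling", "sync the chassis" — 2 in total.
So at least 2 operations follow "verify the panel", putting "verify the panel" no later than position 8. That position is achievable by scheduling everything else first.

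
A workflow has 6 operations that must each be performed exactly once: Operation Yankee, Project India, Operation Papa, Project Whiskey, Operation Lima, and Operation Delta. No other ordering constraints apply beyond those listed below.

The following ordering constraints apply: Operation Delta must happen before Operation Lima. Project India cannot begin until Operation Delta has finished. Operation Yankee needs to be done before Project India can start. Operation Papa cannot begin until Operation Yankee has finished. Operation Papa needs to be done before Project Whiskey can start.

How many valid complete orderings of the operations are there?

2 operations have no prerequisites (Operation Yankee, Operation Delta), so any of them could come first.
Systematically extending each partial ordering one operation at a time and counting, there are 35 complete orderings.

35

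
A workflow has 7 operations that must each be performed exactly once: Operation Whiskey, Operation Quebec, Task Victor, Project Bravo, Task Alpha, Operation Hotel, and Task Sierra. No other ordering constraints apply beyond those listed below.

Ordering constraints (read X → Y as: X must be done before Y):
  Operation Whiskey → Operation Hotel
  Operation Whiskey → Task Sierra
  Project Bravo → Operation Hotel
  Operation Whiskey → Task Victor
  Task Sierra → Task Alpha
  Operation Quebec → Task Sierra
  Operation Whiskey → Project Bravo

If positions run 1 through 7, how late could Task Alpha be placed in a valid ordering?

7

Nothing depends on Task Alpha, so it can be the final operation, position 7.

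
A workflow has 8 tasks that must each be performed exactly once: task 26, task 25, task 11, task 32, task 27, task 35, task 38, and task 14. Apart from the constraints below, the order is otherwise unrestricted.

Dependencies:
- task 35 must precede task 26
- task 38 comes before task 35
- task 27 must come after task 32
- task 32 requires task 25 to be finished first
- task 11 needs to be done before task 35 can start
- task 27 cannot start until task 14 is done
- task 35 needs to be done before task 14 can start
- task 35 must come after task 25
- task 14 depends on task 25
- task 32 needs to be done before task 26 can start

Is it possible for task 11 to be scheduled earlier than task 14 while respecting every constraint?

Yes

Every valid ordering already has task 11 before task 14 (the constraints require it), so in particular at least one does.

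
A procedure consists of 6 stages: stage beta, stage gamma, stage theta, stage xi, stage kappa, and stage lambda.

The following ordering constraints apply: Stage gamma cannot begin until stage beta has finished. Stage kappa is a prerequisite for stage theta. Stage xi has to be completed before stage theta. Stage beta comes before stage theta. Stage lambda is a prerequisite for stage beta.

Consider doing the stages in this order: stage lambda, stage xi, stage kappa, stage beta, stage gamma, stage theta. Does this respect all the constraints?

Yes

Checking each listed constraint against this order: for instance, stage xi is in position 2 and stage theta in position 6, so that constraint holds — and the remaining constraints check out the same way.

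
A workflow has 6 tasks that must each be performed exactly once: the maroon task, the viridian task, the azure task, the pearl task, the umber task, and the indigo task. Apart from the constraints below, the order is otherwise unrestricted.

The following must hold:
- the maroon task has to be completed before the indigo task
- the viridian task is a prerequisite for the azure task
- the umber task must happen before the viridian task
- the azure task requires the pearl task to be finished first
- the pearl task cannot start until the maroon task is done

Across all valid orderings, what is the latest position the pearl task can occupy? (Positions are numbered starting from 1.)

5

The only task forced after the pearl task (directly or by a chain) is the azure task.
With 1 mandatory successor out of 6 tasks total, the latest slot for the pearl task is 6−1 = 5, and it's reachable by doing all non-successors before the pearl task.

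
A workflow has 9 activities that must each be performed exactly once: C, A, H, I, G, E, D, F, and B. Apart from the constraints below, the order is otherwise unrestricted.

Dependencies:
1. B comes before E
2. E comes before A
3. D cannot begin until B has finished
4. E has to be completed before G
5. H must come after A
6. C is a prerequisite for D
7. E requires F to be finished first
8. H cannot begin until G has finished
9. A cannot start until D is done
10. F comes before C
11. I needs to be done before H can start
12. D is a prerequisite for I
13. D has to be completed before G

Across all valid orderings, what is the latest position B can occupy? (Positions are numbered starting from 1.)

3

The activities that are forced after B, directly or by a chain of constraints, are A, H, I, G, E, D. That's 6 activities.
So at least 6 activities follow B, putting B no later than position 3. That position is achievable by scheduling everything else first.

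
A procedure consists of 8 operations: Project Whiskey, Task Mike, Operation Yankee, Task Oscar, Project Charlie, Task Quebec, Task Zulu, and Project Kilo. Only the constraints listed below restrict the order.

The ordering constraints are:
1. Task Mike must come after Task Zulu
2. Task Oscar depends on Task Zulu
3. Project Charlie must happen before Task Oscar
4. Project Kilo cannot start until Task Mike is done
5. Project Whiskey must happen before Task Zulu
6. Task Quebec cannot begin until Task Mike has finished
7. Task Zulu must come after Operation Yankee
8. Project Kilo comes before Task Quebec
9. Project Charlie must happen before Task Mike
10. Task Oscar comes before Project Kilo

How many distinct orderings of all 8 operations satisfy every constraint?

16

3 operations have no prerequisites (Project Whiskey, Operation Yankee, Project Charlie), so any of them could come first.
Enumerating by repeatedly choosing an available operation (one whose prerequisites are all placed) gives 16 distinct complete orderings.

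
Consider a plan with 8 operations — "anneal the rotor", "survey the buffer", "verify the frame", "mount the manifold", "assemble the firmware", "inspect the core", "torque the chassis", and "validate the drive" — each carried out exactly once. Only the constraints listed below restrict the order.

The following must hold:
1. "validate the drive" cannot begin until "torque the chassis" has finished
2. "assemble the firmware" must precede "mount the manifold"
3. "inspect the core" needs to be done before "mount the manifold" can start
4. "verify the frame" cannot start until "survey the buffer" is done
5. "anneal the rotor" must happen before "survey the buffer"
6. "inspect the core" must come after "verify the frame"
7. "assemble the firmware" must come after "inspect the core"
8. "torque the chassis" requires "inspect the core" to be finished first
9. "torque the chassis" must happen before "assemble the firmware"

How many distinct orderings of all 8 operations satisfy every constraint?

Only "anneal the rotor" has no prerequisites, so it must go first.
Systematically extending each partial ordering one operation at a time and counting, there are 3 complete orderings.

3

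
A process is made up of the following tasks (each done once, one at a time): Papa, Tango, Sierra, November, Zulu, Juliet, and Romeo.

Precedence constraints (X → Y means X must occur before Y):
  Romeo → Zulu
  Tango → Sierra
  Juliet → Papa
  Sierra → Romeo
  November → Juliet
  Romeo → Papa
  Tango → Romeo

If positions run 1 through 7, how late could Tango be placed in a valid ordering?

3

The tasks that are forced after Tango, directly or by a chain of constraints, are Papa, Sierra, Zulu, Romeo. That's 4 tasks.
With 4 mandatory successors out of 7 tasks total, the latest slot for Tango is 7−4 = 3, and it's reachable by doing all non-successors before Tango.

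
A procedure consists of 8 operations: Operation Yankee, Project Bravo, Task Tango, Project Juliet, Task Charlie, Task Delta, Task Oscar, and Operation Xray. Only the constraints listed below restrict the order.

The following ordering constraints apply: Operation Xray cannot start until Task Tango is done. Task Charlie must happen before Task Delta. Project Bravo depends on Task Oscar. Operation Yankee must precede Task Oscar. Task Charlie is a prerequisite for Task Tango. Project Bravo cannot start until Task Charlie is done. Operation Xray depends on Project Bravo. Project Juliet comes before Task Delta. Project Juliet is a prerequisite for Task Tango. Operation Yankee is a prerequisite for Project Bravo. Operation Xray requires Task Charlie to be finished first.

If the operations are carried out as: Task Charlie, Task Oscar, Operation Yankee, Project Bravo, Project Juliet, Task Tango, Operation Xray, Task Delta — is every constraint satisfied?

In the proposed order, Task Oscar appears before Operation Yankee.
Since Operation Yankee is required before Task Oscar, the ordering is invalid.

No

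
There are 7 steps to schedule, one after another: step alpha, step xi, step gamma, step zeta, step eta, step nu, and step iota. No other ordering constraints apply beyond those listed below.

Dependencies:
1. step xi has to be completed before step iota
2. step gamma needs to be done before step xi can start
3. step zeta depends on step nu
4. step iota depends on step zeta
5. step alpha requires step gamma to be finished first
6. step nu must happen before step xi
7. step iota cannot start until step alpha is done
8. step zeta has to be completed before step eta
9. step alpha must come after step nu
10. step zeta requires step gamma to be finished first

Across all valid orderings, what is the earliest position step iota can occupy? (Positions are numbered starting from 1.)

Every step that must precede step iota has to come before it. Tracing all chains that end at step iota, those steps are: step alpha, step xi, step gamma, step zeta, step nu — 5 in total.
With 5 mandatory predecessors, the earliest step iota can sit is position 5+1 = 6, and placing just those 5 first achieves it.

6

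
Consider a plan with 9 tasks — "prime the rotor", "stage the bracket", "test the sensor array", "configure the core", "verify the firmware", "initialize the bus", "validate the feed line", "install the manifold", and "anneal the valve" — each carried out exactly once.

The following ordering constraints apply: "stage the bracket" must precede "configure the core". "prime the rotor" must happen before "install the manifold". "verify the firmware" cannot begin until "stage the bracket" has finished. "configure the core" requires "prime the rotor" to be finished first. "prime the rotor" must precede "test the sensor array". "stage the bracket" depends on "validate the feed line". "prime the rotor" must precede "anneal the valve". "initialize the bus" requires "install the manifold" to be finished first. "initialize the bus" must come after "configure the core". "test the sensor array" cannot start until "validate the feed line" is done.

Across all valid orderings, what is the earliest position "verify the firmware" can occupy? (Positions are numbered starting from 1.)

3

Every task that must precede "verify the firmware" has to come before it. Tracing all chains that end at "verify the firmware", those tasks are: "stage the bracket", "validate the feed line" — 2 in total.
With 2 mandatory predecessors, the earliest "verify the firmware" can sit is position 2+1 = 3, and placing just those 2 first achieves it.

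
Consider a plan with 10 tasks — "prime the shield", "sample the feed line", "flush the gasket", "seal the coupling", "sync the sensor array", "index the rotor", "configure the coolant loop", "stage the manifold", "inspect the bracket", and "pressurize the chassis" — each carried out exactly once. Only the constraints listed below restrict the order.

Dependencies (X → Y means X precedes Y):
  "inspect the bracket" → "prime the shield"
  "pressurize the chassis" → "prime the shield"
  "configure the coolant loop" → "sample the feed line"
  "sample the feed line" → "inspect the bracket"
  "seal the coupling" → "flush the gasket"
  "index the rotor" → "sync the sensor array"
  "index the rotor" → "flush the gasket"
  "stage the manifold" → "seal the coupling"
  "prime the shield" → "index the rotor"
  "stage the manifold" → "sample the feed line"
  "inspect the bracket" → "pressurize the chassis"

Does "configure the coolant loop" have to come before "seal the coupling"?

No chain of constraints connects "configure the coolant loop" to "seal the coupling" in either direction.
There exist valid orderings with "seal the coupling" before "configure the coolant loop", so "configure the coolant loop" is not required to come first.

No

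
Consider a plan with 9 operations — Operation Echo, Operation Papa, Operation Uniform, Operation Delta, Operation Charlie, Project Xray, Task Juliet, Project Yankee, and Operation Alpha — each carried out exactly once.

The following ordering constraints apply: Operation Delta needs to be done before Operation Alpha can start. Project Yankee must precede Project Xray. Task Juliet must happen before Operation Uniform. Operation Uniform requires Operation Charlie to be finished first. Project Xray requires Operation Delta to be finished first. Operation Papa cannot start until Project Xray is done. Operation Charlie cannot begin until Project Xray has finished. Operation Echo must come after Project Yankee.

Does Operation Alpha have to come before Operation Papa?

No

Operation Alpha and Operation Papa are not related by any chain of constraints.
There exist valid orderings with Operation Papa before Operation Alpha, so Operation Alpha is not required to come first.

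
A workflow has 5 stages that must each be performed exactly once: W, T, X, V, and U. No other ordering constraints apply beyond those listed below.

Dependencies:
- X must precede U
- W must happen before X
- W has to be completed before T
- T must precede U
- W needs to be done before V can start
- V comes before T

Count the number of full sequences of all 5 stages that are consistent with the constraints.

3

Only W has no prerequisites, so it must go first.
Systematically extending each partial ordering one stage at a time and counting, there are 3 complete orderings.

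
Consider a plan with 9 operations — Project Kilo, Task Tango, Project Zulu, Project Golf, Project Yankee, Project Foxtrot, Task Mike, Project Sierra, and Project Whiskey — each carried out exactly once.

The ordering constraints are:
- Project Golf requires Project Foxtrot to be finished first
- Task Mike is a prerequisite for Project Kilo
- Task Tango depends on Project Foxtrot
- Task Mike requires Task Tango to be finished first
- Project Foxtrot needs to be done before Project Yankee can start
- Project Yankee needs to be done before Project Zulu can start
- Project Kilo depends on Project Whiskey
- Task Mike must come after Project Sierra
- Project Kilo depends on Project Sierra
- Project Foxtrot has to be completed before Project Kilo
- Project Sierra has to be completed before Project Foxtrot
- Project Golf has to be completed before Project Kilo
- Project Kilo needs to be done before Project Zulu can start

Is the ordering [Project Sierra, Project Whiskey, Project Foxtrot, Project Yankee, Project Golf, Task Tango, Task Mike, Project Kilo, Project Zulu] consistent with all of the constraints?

Yes

Going through the constraints one by one, each required predecessor appears earlier in the sequence than its dependent — e.g. Project Sierra (position 1) is before Project Kilo (position 8), as required.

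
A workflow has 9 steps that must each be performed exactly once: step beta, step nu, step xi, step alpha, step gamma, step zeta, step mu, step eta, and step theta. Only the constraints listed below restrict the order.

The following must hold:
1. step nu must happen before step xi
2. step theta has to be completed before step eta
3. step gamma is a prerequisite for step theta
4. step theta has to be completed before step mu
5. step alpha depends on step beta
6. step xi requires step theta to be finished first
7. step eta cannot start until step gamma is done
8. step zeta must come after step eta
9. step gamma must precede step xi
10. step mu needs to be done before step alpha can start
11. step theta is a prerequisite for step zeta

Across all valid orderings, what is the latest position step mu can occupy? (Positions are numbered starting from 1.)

8

The only step forced after step mu (directly or by a chain) is step alpha.
With 1 mandatory successor out of 9 steps total, the latest slot for step mu is 9−1 = 8, and it's reachable by doing all non-successors before step mu.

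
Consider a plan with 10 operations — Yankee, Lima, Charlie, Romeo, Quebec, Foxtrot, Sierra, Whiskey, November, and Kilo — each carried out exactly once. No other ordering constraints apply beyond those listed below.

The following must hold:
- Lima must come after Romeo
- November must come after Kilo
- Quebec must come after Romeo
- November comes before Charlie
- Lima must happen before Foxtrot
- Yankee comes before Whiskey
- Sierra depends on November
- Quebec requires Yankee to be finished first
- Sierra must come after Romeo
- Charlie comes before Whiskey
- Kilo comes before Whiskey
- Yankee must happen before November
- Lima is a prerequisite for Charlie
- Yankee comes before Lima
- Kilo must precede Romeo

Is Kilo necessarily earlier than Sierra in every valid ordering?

Yes

Following the dependencies: Kilo → November → Sierra.
That forces Kilo before Sierra in every valid schedule.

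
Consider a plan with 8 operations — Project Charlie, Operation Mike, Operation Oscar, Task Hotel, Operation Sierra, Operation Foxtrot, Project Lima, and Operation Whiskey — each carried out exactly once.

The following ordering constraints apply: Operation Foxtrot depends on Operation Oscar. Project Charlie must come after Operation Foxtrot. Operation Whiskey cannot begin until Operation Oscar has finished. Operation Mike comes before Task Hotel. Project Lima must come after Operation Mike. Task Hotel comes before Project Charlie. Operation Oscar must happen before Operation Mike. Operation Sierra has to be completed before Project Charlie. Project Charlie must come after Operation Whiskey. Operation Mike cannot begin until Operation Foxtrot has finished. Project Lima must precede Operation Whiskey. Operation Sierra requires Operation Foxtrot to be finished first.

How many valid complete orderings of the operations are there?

15

Only Operation Oscar has no prerequisites, so it must go first.
Enumerating by repeatedly choosing an available operation (one whose prerequisites are all placed) gives 15 distinct complete orderings.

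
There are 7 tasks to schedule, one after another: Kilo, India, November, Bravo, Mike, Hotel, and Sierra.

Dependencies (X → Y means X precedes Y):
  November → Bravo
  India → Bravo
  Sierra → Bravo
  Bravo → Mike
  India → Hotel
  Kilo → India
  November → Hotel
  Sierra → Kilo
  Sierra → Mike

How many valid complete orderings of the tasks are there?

12

The tasks with no prerequisites are November, Sierra; any of them can be placed first.
Enumerating by repeatedly choosing an available task (one whose prerequisites are all placed) gives 12 distinct complete orderings.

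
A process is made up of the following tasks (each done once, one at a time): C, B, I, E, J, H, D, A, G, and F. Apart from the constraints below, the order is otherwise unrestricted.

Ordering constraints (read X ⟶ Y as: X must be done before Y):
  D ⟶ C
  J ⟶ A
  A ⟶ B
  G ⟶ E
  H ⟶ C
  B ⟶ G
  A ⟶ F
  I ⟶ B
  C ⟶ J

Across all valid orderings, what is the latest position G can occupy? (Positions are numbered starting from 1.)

9

The only task forced after G (directly or by a chain) is E.
So at least 1 task follows G, putting G no later than position 9. That position is achievable by scheduling everything else first.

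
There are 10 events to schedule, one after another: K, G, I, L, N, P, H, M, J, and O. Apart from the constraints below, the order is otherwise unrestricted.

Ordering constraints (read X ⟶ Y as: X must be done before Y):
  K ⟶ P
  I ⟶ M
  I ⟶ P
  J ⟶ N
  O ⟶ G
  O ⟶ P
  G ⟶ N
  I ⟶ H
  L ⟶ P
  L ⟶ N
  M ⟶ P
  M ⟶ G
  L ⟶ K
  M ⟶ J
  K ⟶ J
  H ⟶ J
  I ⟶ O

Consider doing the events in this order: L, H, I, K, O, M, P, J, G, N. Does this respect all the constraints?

No

In the proposed order, H appears before I.
Since I is required before H, the ordering is invalid.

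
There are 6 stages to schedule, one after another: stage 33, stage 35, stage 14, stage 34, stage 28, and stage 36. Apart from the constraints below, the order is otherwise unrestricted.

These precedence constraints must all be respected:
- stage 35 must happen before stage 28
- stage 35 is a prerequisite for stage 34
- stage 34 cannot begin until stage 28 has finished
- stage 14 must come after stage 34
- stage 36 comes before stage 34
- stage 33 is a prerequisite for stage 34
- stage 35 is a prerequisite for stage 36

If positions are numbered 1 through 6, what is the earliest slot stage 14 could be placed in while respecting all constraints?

Every stage that must precede stage 14 has to come before it. Tracing all chains that end at stage 14, those stages are: stage 33, stage 35, stage 34, stage 28, stage 36 — 5 in total.
With 5 mandatory predecessors, the earliest stage 14 can sit is position 5+1 = 6, and placing just those 5 first achieves it.

6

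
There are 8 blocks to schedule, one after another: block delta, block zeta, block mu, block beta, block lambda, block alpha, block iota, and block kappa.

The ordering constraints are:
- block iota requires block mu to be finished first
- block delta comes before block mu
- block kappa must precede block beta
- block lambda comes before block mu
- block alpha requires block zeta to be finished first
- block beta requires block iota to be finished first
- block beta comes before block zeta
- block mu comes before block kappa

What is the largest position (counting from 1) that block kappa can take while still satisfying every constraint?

5

Every block that must follow block kappa has to come after it. Tracing all chains starting from block kappa, those blocks are: block zeta, block beta, block alpha — 3 in total.
With 3 mandatory successors out of 8 blocks total, the latest slot for block kappa is 8−3 = 5, and it's reachable by doing all non-successors before block kappa.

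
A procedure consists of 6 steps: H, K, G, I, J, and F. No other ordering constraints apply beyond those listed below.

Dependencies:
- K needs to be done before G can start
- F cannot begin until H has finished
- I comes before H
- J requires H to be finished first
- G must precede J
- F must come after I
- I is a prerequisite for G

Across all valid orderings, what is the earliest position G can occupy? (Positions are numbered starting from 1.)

The steps that are forced before G, directly or transitively, are K, I. That's 2 steps.
With 2 mandatory predecessors, the earliest G can sit is position 2+1 = 3, and placing just those 2 first achieves it.

3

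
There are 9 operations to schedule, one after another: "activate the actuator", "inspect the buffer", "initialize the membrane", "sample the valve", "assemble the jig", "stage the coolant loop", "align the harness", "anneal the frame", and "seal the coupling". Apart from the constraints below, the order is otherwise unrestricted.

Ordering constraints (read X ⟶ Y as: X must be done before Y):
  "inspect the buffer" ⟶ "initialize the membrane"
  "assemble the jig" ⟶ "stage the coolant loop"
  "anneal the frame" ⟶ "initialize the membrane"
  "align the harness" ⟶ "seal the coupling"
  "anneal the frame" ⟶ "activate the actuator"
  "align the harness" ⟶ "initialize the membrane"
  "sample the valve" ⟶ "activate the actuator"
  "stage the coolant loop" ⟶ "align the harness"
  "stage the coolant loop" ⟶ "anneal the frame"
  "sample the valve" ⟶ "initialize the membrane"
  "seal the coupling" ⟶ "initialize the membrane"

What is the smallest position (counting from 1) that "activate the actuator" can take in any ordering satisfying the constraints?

5

The operations that are forced before "activate the actuator", directly or transitively, are "sample the valve", "assemble the jig", "stage the coolant loop", "anneal the frame". That's 4 operations.
With 4 mandatory predecessors, the earliest "activate the actuator" can sit is position 4+1 = 5, and placing just those 4 first achieves it.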